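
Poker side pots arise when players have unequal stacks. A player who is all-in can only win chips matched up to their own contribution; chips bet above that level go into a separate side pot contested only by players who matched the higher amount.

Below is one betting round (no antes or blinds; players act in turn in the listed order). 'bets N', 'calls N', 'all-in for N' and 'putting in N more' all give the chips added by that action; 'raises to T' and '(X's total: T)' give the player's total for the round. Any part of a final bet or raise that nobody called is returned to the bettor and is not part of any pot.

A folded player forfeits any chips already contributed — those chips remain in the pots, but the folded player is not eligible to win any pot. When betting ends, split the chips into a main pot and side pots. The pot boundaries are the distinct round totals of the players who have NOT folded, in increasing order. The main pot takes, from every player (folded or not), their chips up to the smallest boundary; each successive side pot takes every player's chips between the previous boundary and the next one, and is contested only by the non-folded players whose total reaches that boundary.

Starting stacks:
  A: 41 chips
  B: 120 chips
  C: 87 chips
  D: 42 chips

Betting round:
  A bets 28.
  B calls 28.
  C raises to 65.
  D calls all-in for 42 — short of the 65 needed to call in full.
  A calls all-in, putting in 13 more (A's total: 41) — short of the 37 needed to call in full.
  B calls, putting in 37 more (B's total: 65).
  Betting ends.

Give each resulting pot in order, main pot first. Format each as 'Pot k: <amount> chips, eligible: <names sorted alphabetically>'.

Contributions: A=41, B=65, C=65, D=42
Pot levels (distinct totals of non-folded players): 41, 42, 65
Layer 1-41: 41 each from A, B, C, D = 41*4 = 164 chips; eligible A, B, C, D
Layer 42-42: 1 each from B, C, D = 1*3 = 3 chips; eligible B, C, D
Layer 43-65: 23 each from B, C = 23*2 = 46 chips; eligible B, C

Pot 1: 164 chips, eligible: A, B, C, D
Pot 2: 3 chips, eligible: B, C, D
Pot 3: 46 chips, eligible: B, C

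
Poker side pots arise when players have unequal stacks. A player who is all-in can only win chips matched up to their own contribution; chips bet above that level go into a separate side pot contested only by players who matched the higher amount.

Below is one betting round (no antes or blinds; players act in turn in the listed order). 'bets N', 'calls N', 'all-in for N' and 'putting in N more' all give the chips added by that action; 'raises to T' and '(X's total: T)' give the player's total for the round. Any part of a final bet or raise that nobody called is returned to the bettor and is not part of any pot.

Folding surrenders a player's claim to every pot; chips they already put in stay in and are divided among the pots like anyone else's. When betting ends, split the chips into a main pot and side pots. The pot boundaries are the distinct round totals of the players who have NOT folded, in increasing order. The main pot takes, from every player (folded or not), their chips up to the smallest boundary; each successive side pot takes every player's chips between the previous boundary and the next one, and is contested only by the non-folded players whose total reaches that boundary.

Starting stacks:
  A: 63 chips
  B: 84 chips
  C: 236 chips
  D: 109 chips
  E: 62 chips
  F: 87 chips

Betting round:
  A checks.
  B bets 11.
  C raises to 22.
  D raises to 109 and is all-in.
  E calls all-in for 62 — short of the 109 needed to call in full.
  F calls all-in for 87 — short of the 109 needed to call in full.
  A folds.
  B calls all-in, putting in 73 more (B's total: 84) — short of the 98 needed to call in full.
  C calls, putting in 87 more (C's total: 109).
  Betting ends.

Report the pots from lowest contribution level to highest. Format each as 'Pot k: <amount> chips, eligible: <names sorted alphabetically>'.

Pot 1: 310 chips, eligible: B, C, D, E, F
Pot 2: 88 chips, eligible: B, C, D, F
Pot 3: 9 chips, eligible: C, D, F
Pot 4: 44 chips, eligible: C, D

Derivation:
Contributions: B=84, C=109, D=109, E=62, F=87
Folded: A
Pot levels (distinct totals of non-folded players): 62, 84, 87, 109
Layer 1-62: 62 each from B, C, D, E, F = 62*5 = 310 chips; eligible B, C, D, E, F
Layer 63-84: 22 each from B, C, D, F = 22*4 = 88 chips; eligible B, C, D, F
Layer 85-87: 3 each from C, D, F = 3*3 = 9 chips; eligible C, D, F
Layer 88-109: 22 each from C, D = 22*2 = 44 chips; eligible C, D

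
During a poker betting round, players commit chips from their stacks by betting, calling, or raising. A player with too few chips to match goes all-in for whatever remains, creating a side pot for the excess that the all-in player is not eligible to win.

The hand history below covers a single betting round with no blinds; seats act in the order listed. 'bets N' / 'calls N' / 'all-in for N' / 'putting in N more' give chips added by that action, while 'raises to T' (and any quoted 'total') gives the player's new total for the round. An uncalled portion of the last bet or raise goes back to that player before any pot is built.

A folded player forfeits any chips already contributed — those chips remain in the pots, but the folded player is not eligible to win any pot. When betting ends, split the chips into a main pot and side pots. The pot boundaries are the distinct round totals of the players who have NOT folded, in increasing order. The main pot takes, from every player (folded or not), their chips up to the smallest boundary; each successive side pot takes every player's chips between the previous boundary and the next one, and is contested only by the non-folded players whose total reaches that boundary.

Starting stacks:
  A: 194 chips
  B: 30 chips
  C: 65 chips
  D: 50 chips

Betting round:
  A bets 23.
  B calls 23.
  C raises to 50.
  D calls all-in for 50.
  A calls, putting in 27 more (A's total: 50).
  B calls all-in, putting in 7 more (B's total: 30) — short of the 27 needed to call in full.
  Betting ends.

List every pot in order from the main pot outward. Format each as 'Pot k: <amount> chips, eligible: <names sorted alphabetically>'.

Pot 1: 120 chips, eligible: A, B, C, D
Pot 2: 60 chips, eligible: A, C, D

Derivation:
Contributions: A=50, B=30, C=50, D=50
Pot levels (distinct totals of non-folded players): 30, 50
Layer 1-30: 30 each from A, B, C, D = 30*4 = 120 chips; eligible A, B, C, D
Layer 31-50: 20 each from A, C, D = 20*3 = 60 chips; eligible A, C, D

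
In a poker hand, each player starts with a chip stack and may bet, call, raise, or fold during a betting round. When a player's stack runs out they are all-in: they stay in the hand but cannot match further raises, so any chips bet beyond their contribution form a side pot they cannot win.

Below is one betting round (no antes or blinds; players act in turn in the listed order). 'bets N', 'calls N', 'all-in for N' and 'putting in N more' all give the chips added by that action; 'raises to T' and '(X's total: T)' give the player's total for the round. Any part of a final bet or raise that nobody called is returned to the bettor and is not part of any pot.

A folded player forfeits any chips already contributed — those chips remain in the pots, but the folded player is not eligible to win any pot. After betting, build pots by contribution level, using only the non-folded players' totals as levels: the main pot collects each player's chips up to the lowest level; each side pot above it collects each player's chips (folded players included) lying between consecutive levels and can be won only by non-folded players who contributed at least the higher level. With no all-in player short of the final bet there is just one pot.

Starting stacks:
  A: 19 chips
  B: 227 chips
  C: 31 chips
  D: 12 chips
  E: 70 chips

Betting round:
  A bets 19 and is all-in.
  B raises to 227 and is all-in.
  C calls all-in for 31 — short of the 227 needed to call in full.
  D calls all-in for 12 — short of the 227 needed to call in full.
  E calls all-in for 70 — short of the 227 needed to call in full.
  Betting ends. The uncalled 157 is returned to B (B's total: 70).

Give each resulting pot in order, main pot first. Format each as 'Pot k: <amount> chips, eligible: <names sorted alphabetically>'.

Contributions (after 157 returned to B): A=19, B=70, C=31, D=12, E=70
Pot levels (distinct totals of non-folded players): 12, 19, 31, 70
Layer 1-12: 12 each from A, B, C, D, E = 12*5 = 60 chips; eligible A, B, C, D, E
Layer 13-19: 7 each from A, B, C, E = 7*4 = 28 chips; eligible A, B, C, E
Layer 20-31: 12 each from B, C, E = 12*3 = 36 chips; eligible B, C, E
Layer 32-70: 39 each from B, E = 39*2 = 78 chips; eligible B, E

Pot 1: 60 chips, eligible: A, B, C, D, E
Pot 2: 28 chips, eligible: A, B, C, E
Pot 3: 36 chips, eligible: B, C, E
Pot 4: 78 chips, eligible: B, E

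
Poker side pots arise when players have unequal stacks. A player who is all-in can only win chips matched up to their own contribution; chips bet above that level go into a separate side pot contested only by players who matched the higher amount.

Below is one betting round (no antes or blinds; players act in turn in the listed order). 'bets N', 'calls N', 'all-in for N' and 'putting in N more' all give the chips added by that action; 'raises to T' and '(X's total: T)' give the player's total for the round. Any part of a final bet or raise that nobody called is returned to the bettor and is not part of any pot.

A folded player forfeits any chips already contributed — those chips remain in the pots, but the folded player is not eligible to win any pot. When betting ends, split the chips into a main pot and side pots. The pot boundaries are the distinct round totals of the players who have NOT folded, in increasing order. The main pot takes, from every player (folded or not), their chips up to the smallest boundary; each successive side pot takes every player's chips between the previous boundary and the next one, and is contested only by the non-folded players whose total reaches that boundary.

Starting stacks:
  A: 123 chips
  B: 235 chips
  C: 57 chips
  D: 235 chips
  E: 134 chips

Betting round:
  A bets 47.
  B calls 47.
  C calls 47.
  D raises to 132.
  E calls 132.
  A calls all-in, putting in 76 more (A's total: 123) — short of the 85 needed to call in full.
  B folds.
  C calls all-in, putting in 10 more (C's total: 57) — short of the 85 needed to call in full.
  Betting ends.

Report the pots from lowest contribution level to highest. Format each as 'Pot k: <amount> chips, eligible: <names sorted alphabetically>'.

Pot 1: 275 chips, eligible: A, C, D, E
Pot 2: 198 chips, eligible: A, D, E
Pot 3: 18 chips, eligible: D, E

Derivation:
Contributions: A=123, B=47, C=57, D=132, E=132
Folded: B
Pot levels (distinct totals of non-folded players): 57, 123, 132
Layer 1-57: A 57 + B 47 + C 57 + D 57 + E 57 = 275 chips; eligible A, C, D, E
Layer 58-123: 66 each from A, D, E = 66*3 = 198 chips; eligible A, D, E
Layer 124-132: 9 each from D, E = 9*2 = 18 chips; eligible D, E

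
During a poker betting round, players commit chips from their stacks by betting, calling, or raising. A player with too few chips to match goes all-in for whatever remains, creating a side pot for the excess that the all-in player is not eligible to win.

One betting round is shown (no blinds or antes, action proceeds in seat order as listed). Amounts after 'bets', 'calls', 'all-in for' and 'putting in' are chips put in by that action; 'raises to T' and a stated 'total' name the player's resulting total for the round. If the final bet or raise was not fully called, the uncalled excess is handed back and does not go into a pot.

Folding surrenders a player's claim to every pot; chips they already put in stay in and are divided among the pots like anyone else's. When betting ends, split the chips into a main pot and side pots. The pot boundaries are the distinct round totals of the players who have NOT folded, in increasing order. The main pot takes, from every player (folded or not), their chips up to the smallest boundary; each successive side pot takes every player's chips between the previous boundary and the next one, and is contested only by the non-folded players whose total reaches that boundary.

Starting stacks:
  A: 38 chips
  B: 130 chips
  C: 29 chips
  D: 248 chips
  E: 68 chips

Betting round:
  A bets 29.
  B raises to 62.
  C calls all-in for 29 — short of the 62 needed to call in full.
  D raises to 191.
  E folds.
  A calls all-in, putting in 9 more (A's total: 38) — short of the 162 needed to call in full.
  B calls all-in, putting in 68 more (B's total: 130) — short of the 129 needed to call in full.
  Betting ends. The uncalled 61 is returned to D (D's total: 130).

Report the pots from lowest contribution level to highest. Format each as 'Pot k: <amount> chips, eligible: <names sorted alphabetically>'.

Contributions (after 61 returned to D): A=38, B=130, C=29, D=130
Folded: E
Pot levels (distinct totals of non-folded players): 29, 38, 130
Layer 1-29: 29 each from A, B, C, D = 29*4 = 116 chips; eligible A, B, C, D
Layer 30-38: 9 each from A, B, D = 9*3 = 27 chips; eligible A, B, D
Layer 39-130: 92 each from B, D = 92*2 = 184 chips; eligible B, D

Pot 1: 116 chips, eligible: A, B, C, D
Pot 2: 27 chips, eligible: A, B, D
Pot 3: 184 chips, eligible: B, D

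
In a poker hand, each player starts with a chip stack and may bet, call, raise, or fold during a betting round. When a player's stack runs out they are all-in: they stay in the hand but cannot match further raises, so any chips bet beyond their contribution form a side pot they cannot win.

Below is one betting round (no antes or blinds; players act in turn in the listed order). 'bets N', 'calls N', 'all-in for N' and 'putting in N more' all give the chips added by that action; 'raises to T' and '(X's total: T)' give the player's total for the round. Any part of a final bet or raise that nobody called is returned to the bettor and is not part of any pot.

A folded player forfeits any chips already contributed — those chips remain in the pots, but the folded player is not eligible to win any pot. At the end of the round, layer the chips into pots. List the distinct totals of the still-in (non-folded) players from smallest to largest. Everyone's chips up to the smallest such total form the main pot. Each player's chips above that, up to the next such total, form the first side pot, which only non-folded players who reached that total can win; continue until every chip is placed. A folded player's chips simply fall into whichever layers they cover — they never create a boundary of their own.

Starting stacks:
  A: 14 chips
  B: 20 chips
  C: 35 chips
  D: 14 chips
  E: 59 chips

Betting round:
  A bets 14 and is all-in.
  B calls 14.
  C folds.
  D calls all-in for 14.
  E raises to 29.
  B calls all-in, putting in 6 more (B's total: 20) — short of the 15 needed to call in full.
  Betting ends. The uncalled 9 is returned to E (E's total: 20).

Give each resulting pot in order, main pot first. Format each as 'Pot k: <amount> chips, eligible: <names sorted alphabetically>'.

Pot 1: 56 chips, eligible: A, B, D, E
Pot 2: 12 chips, eligible: B, E

Derivation:
Contributions (after 9 returned to E): A=14, B=20, D=14, E=20
Folded: C
Pot levels (distinct totals of non-folded players): 14, 20
Layer 1-14: 14 each from A, B, D, E = 14*4 = 56 chips; eligible A, B, D, E
Layer 15-20: 6 each from B, E = 6*2 = 12 chips; eligible B, E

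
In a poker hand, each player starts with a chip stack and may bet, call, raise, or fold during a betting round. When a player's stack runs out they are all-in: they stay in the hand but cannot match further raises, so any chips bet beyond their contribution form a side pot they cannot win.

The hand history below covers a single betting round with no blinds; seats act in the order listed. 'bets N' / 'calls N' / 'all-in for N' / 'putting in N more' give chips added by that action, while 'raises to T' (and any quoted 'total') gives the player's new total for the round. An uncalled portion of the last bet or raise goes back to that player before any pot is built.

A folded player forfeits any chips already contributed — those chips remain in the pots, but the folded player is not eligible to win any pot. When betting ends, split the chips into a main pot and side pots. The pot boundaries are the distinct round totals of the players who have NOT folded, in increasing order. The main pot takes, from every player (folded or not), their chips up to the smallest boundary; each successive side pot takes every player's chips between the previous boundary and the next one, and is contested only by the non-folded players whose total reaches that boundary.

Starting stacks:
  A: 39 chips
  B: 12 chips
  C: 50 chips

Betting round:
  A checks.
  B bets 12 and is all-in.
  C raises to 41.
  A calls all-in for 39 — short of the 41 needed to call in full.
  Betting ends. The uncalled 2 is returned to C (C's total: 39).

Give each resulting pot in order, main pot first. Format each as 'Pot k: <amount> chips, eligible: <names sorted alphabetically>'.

Contributions (after 2 returned to C): A=39, B=12, C=39
Pot levels (distinct totals of non-folded players): 12, 39
Layer 1-12: 12 each from A, B, C = 12*3 = 36 chips; eligible A, B, C
Layer 13-39: 27 each from A, C = 27*2 = 54 chips; eligible A, C

Pot 1: 36 chips, eligible: A, B, C
Pot 2: 54 chips, eligible: A, C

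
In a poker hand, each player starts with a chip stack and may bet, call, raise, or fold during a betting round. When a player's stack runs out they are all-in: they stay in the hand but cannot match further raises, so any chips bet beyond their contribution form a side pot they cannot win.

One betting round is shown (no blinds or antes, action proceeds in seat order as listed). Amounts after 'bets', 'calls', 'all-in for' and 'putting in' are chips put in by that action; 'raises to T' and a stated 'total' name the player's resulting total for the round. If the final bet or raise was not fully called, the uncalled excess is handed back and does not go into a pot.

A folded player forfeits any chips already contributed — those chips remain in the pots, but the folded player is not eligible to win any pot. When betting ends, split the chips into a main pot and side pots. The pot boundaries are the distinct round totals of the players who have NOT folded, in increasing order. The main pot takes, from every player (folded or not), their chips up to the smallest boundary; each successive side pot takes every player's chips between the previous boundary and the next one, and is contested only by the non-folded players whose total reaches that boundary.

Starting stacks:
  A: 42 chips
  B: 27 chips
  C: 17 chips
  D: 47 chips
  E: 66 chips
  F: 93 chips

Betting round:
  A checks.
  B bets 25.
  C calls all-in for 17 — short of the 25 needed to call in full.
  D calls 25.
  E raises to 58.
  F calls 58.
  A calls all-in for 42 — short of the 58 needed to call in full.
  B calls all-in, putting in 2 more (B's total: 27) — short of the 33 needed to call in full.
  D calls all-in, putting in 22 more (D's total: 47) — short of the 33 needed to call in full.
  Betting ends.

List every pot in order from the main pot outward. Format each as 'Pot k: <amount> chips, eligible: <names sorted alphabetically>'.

Contributions: A=42, B=27, C=17, D=47, E=58, F=58
Pot levels (distinct totals of non-folded players): 17, 27, 42, 47, 58
Layer 1-17: 17 each from A, B, C, D, E, F = 17*6 = 102 chips; eligible A, B, C, D, E, F
Layer 18-27: 10 each from A, B, D, E, F = 10*5 = 50 chips; eligible A, B, D, E, F
Layer 28-42: 15 each from A, D, E, F = 15*4 = 60 chips; eligible A, D, E, F
Layer 43-47: 5 each from D, E, F = 5*3 = 15 chips; eligible D, E, F
Layer 48-58: 11 each from E, F = 11*2 = 22 chips; eligible E, F

Pot 1: 102 chips, eligible: A, B, C, D, E, F
Pot 2: 50 chips, eligible: A, B, D, E, F
Pot 3: 60 chips, eligible: A, D, E, F
Pot 4: 15 chips, eligible: D, E, F
Pot 5: 22 chips, eligible: E, F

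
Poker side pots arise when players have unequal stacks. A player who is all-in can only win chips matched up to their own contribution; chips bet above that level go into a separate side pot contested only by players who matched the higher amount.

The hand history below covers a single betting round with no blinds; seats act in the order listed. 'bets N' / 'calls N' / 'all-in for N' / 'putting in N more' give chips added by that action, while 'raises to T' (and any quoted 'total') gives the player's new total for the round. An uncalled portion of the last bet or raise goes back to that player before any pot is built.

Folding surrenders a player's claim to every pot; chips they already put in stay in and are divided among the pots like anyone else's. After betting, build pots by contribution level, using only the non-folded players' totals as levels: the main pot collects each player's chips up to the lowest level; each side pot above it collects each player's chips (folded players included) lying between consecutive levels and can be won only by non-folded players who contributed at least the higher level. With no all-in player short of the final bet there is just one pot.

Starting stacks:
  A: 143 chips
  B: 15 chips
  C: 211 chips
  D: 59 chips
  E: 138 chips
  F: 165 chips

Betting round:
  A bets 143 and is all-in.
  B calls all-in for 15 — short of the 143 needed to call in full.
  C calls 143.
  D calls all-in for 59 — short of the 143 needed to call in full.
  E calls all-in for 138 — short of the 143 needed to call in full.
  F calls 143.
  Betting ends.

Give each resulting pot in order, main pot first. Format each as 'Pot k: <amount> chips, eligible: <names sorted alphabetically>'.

Pot 1: 90 chips, eligible: A, B, C, D, E, F
Pot 2: 220 chips, eligible: A, C, D, E, F
Pot 3: 316 chips, eligible: A, C, E, F
Pot 4: 15 chips, eligible: A, C, F

Derivation:
Contributions: A=143, B=15, C=143, D=59, E=138, F=143
Pot levels (distinct totals of non-folded players): 15, 59, 138, 143
Layer 1-15: 15 each from A, B, C, D, E, F = 15*6 = 90 chips; eligible A, B, C, D, E, F
Layer 16-59: 44 each from A, C, D, E, F = 44*5 = 220 chips; eligible A, C, D, E, F
Layer 60-138: 79 each from A, C, E, F = 79*4 = 316 chips; eligible A, C, E, F
Layer 139-143: 5 each from A, C, F = 5*3 = 15 chips; eligible A, C, F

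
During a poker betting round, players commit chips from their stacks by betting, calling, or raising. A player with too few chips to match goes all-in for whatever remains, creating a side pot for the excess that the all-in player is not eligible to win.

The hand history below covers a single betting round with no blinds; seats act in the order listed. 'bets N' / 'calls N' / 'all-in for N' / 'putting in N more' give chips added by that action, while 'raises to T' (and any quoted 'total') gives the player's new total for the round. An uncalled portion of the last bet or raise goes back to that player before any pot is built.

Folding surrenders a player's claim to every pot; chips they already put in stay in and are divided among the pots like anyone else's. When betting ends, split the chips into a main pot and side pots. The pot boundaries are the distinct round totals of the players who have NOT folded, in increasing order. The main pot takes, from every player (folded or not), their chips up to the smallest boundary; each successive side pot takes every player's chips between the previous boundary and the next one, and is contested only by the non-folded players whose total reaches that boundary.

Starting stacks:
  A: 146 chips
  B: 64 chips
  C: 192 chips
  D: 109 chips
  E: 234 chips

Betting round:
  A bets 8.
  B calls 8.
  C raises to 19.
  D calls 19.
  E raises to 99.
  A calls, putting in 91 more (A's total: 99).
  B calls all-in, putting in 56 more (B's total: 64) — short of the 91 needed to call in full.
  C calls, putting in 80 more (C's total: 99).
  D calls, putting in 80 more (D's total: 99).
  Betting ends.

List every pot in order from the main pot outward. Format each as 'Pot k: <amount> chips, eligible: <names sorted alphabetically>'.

Pot 1: 320 chips, eligible: A, B, C, D, E
Pot 2: 140 chips, eligible: A, C, D, E

Derivation:
Contributions: A=99, B=64, C=99, D=99, E=99
Pot levels (distinct totals of non-folded players): 64, 99
Layer 1-64: 64 each from A, B, C, D, E = 64*5 = 320 chips; eligible A, B, C, D, E
Layer 65-99: 35 each from A, C, D, E = 35*4 = 140 chips; eligible A, C, D, E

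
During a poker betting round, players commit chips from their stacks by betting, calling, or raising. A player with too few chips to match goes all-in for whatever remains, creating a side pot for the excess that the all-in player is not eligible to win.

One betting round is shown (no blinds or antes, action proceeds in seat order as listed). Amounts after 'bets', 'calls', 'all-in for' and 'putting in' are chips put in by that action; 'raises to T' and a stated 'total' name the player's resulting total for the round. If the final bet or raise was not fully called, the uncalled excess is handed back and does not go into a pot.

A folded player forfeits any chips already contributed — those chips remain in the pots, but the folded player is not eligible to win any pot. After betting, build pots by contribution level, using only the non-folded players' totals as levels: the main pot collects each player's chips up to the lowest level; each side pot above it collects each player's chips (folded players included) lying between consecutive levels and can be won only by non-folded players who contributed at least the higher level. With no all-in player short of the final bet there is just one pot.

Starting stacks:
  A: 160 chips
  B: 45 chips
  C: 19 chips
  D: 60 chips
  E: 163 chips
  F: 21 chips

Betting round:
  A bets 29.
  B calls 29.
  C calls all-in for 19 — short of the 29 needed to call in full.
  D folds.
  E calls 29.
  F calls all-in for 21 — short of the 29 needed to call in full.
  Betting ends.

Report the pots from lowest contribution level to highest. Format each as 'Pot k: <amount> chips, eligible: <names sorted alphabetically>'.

Pot 1: 95 chips, eligible: A, B, C, E, F
Pot 2: 8 chips, eligible: A, B, E, F
Pot 3: 24 chips, eligible: A, B, E

Derivation:
Contributions: A=29, B=29, C=19, E=29, F=21
Folded: D
Pot levels (distinct totals of non-folded players): 19, 21, 29
Layer 1-19: 19 each from A, B, C, E, F = 19*5 = 95 chips; eligible A, B, C, E, F
Layer 20-21: 2 each from A, B, E, F = 2*4 = 8 chips; eligible A, B, E, F
Layer 22-29: 8 each from A, B, E = 8*3 = 24 chips; eligible A, B, E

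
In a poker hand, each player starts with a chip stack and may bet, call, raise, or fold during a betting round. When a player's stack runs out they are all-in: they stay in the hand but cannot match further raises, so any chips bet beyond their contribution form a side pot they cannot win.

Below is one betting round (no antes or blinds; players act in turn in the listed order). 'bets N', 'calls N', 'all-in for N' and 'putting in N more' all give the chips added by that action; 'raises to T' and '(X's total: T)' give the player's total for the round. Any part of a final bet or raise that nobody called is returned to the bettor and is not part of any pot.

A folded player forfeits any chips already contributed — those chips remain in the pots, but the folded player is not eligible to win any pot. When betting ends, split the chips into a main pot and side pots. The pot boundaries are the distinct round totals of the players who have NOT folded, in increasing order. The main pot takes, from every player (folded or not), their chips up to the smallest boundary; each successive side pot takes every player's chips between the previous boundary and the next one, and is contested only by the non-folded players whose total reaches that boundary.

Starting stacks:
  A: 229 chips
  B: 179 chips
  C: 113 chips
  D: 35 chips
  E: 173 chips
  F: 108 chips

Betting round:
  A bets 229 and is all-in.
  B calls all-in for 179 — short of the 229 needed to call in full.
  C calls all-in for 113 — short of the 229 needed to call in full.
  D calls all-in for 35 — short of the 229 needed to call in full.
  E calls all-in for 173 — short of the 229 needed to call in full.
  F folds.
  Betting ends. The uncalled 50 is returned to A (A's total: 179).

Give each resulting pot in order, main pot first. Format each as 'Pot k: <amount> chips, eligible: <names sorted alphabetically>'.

Pot 1: 175 chips, eligible: A, B, C, D, E
Pot 2: 312 chips, eligible: A, B, C, E
Pot 3: 180 chips, eligible: A, B, E
Pot 4: 12 chips, eligible: A, B

Derivation:
Contributions (after 50 returned to A): A=179, B=179, C=113, D=35, E=173
Folded: F
Pot levels (distinct totals of non-folded players): 35, 113, 173, 179
Layer 1-35: 35 each from A, B, C, D, E = 35*5 = 175 chips; eligible A, B, C, D, E
Layer 36-113: 78 each from A, B, C, E = 78*4 = 312 chips; eligible A, B, C, E
Layer 114-173: 60 each from A, B, E = 60*3 = 180 chips; eligible A, B, E
Layer 174-179: 6 each from A, B = 6*2 = 12 chips; eligible A, B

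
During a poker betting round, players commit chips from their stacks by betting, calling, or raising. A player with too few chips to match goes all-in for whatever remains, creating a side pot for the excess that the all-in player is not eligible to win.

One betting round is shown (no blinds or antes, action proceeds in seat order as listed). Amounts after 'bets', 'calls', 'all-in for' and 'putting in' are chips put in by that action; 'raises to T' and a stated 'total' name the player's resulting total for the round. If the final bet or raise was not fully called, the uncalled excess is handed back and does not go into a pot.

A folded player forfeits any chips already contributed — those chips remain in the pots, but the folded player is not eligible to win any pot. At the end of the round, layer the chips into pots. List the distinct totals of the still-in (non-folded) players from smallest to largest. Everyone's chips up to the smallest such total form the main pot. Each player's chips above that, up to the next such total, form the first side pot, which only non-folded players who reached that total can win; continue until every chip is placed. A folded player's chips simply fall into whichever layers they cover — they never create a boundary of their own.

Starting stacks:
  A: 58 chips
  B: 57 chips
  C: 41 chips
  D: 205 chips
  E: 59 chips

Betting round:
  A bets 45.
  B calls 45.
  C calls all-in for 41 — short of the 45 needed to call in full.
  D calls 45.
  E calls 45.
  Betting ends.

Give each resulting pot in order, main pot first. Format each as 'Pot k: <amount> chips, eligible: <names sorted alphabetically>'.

Pot 1: 205 chips, eligible: A, B, C, D, E
Pot 2: 16 chips, eligible: A, B, D, E

Derivation:
Contributions: A=45, B=45, C=41, D=45, E=45
Pot levels (distinct totals of non-folded players): 41, 45
Layer 1-41: 41 each from A, B, C, D, E = 41*5 = 205 chips; eligible A, B, C, D, E
Layer 42-45: 4 each from A, B, D, E = 4*4 = 16 chips; eligible A, B, D, E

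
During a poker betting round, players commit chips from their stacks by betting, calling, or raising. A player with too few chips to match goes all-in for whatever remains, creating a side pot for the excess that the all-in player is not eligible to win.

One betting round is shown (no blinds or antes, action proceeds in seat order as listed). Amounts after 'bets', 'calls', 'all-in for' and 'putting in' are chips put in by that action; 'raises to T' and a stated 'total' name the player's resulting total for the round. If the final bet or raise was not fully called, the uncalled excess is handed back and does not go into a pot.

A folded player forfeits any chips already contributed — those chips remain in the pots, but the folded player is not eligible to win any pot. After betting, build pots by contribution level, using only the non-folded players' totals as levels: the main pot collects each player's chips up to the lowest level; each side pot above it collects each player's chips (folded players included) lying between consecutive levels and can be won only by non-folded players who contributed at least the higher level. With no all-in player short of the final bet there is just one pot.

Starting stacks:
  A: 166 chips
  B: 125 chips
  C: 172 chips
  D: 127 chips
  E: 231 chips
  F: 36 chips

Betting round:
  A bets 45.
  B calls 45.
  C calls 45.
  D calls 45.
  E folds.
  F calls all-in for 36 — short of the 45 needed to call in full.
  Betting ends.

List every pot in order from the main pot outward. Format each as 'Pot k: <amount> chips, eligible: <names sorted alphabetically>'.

Pot 1: 180 chips, eligible: A, B, C, D, F
Pot 2: 36 chips, eligible: A, B, C, D

Derivation:
Contributions: A=45, B=45, C=45, D=45, F=36
Folded: E
Pot levels (distinct totals of non-folded players): 36, 45
Layer 1-36: 36 each from A, B, C, D, F = 36*5 = 180 chips; eligible A, B, C, D, F
Layer 37-45: 9 each from A, B, C, D = 9*4 = 36 chips; eligible A, B, C, D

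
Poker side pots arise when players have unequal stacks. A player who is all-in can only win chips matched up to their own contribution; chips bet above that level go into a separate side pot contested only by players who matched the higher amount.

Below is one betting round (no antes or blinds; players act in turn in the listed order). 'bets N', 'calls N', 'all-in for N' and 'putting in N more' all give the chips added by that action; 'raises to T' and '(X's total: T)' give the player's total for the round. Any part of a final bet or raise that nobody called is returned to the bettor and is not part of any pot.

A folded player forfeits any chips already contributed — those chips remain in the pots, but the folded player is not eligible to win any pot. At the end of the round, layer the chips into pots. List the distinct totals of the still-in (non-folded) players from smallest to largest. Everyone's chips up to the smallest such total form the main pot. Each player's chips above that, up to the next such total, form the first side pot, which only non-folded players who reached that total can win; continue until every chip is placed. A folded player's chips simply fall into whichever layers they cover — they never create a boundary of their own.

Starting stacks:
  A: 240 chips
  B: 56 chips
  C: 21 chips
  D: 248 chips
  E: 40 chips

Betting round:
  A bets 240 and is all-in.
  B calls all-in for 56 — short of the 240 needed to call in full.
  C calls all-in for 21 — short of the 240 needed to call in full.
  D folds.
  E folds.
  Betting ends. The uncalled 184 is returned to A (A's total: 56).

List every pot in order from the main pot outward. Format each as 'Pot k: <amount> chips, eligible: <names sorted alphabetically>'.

Pot 1: 63 chips, eligible: A, B, C
Pot 2: 70 chips, eligible: A, B

Derivation:
Contributions (after 184 returned to A): A=56, B=56, C=21
Folded: D, E
Pot levels (distinct totals of non-folded players): 21, 56
Layer 1-21: 21 each from A, B, C = 21*3 = 63 chips; eligible A, B, C
Layer 22-56: 35 each from A, B = 35*2 = 70 chips; eligible A, B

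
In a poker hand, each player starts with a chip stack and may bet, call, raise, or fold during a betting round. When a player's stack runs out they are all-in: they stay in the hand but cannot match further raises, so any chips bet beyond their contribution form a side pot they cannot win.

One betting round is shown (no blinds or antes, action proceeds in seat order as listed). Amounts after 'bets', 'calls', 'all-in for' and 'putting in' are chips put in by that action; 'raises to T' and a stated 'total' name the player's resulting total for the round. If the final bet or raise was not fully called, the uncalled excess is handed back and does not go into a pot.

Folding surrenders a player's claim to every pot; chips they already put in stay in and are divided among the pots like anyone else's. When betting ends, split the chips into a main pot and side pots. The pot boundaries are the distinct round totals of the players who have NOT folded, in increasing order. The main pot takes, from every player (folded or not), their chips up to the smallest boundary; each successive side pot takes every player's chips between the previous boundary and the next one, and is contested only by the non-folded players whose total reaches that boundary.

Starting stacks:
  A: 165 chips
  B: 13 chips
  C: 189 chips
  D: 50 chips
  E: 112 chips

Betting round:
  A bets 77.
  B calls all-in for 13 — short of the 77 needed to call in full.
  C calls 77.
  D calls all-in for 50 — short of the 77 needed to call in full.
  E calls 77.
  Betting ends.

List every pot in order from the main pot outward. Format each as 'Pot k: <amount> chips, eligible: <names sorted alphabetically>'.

Pot 1: 65 chips, eligible: A, B, C, D, E
Pot 2: 148 chips, eligible: A, C, D, E
Pot 3: 81 chips, eligible: A, C, E

Derivation:
Contributions: A=77, B=13, C=77, D=50, E=77
Pot levels (distinct totals of non-folded players): 13, 50, 77
Layer 1-13: 13 each from A, B, C, D, E = 13*5 = 65 chips; eligible A, B, C, D, E
Layer 14-50: 37 each from A, C, D, E = 37*4 = 148 chips; eligible A, C, D, E
Layer 51-77: 27 each from A, C, E = 27*3 = 81 chips; eligible A, C, E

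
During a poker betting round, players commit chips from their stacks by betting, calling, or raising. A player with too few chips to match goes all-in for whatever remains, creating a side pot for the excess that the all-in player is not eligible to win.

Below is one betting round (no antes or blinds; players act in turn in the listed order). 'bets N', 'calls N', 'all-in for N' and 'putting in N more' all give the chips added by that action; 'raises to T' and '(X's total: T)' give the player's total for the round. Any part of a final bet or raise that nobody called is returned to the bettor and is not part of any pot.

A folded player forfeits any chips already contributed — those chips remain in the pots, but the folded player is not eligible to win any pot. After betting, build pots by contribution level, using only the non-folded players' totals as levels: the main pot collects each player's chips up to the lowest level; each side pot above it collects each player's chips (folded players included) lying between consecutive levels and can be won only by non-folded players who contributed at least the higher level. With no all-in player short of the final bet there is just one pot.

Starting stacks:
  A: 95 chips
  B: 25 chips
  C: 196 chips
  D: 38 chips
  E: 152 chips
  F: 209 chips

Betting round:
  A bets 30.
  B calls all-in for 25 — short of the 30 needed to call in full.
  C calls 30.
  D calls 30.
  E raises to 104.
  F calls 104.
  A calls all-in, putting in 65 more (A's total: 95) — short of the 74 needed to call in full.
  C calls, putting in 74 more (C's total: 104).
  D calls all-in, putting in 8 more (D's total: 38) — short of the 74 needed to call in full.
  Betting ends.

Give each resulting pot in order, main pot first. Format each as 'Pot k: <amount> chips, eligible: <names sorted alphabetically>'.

Pot 1: 150 chips, eligible: A, B, C, D, E, F
Pot 2: 65 chips, eligible: A, C, D, E, F
Pot 3: 228 chips, eligible: A, C, E, F
Pot 4: 27 chips, eligible: C, E, F

Derivation:
Contributions: A=95, B=25, C=104, D=38, E=104, F=104
Pot levels (distinct totals of non-folded players): 25, 38, 95, 104
Layer 1-25: 25 each from A, B, C, D, E, F = 25*6 = 150 chips; eligible A, B, C, D, E, F
Layer 26-38: 13 each from A, C, D, E, F = 13*5 = 65 chips; eligible A, C, D, E, F
Layer 39-95: 57 each from A, C, E, F = 57*4 = 228 chips; eligible A, C, E, F
Layer 96-104: 9 each from C, E, F = 9*3 = 27 chips; eligible C, E, F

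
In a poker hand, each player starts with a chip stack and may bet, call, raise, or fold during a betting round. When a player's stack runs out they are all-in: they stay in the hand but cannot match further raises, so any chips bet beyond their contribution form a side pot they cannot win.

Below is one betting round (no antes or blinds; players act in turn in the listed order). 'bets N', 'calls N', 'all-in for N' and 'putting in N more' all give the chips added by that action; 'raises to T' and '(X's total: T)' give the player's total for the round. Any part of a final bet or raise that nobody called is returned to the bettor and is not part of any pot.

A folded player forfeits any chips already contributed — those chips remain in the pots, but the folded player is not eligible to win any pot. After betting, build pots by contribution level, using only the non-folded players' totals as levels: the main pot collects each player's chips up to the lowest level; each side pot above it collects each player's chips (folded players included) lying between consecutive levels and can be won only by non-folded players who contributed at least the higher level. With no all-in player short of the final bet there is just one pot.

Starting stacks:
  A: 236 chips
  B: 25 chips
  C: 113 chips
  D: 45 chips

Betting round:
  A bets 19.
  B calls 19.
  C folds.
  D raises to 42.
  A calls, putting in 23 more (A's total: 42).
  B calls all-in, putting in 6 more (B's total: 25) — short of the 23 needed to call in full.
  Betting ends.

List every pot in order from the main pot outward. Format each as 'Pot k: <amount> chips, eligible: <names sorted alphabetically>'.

Pot 1: 75 chips, eligible: A, B, D
Pot 2: 34 chips, eligible: A, D

Derivation:
Contributions: A=42, B=25, D=42
Folded: C
Pot levels (distinct totals of non-folded players): 25, 42
Layer 1-25: 25 each from A, B, D = 25*3 = 75 chips; eligible A, B, D
Layer 26-42: 17 each from A, D = 17*2 = 34 chips; eligible A, D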